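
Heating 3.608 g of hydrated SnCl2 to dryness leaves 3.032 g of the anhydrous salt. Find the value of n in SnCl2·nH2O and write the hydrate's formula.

SnCl2·2H2O

Mass of water lost = 3.608 − 3.032 = 0.576 g → 0.576 / 18.02 = 0.03196 mol H2O
Molar mass of SnCl2 = 189.61 g/mol → mol SnCl2 = 3.032 / 189.61 = 0.01599
n = 0.03196 / 0.01599 = 2.00 ≈ 2 → SnCl2·2H2O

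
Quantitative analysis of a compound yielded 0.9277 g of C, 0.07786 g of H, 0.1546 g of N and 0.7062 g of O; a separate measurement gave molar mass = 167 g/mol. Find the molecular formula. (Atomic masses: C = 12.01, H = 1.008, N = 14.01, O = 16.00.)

C7H7NO4

C: 0.9277 g ÷ 12.01 g/mol = 0.07724 mol
H: 0.07786 g ÷ 1.008 g/mol = 0.07724 mol
N: 0.1546 g ÷ 14.01 g/mol = 0.01103 mol
O: 0.7062 g ÷ 16.00 g/mol = 0.04414 mol
Ratios (÷ 0.01103): C 7.000, H 7.000, N 1.000, O 4.000
Ratio ≈ 7:7:1:4, so the empirical formula is C7H7NO4
Empirical-formula mass = 169.14 g/mol
n = 167 / 169.14 = 0.99 ≈ 1
Molecular formula = empirical formula = C7H7NO4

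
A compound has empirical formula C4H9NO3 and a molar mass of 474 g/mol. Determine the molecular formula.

C16H36N4O12

Empirical-formula mass = 119.12 g/mol
n = 474 / 119.12 = 3.98 ≈ 4
Molecular formula = (C4H9NO3)4 = C16H36N4O12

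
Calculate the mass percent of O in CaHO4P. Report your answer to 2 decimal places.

Molar mass = 1(40.08) + 1(1.008) + 4(16.00) + 1(30.97) = 136.058 g/mol
Mass of O per mole = 4 × 16.00 = 64.000 g
% O = 64.000 / 136.058 × 100 = 47.04%

47.04%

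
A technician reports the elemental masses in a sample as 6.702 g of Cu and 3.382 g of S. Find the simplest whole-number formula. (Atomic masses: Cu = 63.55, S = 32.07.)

Cu: 6.702 g ÷ 63.55 g/mol = 0.1055 mol
S: 3.382 g ÷ 32.07 g/mol = 0.1055 mol
Divide by the smallest (0.1055 mol S): Cu 1.000, S 1.000
≈ 1:1 → CuS

CuS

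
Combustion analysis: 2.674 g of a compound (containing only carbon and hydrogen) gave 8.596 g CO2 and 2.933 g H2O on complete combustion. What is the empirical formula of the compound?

C3H5

mol C = 8.596 / 44.01 = 0.1953; mass C = 0.1953 × 12.01 = 2.346 g
mol H = 2 × (2.933 / 18.02) = 0.3255; mass H = 0.3255 × 1.008 = 0.3281 g
Divide by the smallest (0.1953 mol C): C 1.000, H 1.667
×3: C 3.00, H 5.00 → C3H5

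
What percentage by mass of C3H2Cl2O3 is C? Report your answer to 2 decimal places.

Molar mass = 3(12.01) + 2(1.008) + 2(35.45) + 3(16.00) = 156.946 g/mol
Mass of C per mole = 3 × 12.01 = 36.030 g
% C = 36.030 / 156.946 × 100 = 22.96%

22.96%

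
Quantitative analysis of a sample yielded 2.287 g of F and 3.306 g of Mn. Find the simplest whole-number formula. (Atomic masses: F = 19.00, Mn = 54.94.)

n(F) = 2.287/19.00 = 0.1204, n(Mn) = 3.306/54.94 = 0.06017
Ratios (÷ 0.06017): F 2.000, Mn 1.000
Ratio ≈ 2:1, so the empirical formula is F2Mn

F2Mn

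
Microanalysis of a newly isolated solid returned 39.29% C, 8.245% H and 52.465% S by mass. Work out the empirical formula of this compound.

Assume 100 g: 39.29 g C, 8.245 g H, 52.465 g S.
C: 39.29 g ÷ 12.01 g/mol = 3.271 mol
H: 8.245 g ÷ 1.008 g/mol = 8.18 mol
S: 52.465 g ÷ 32.07 g/mol = 1.636 mol
Divide by the smallest (1.636 mol S): C 2.000, H 5.000, S 1.000
≈ 2:5:1 → C2H5S

C2H5S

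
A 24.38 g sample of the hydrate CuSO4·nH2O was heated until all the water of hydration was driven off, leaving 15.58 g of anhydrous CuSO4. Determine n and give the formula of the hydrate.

CuSO4·5H2O

Mass of water lost = 24.38 − 15.58 = 8.8 g → 8.8 / 18.02 = 0.4883 mol H2O
Molar mass of CuSO4 = 159.62 g/mol → mol CuSO4 = 15.58 / 159.62 = 0.09761
n = 0.4883 / 0.09761 = 5.00 ≈ 5 → CuSO4·5H2O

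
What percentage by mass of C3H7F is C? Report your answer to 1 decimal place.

58.0%

Molar mass = 3(12.01) + 7(1.008) + 1(19.00) = 62.086 g/mol
Mass of C per mole = 3 × 12.01 = 36.030 g
% C = 36.030 / 62.086 × 100 = 58.0%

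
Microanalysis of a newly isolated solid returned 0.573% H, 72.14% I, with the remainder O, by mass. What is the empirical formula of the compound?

Assume 100 g: 0.573 g H, 72.14 g I, 27.287 g O.
H: 0.573 g ÷ 1.008 g/mol = 0.5685 mol
I: 72.14 g ÷ 126.90 g/mol = 0.5685 mol
O: 27.287 g ÷ 16.00 g/mol = 1.705 mol
Ratios (÷ 0.5685): H 1.000, I 1.000, O 3.000
→ HIO3

HIO3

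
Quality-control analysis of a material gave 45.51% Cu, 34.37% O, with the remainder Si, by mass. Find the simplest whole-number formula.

CuO3Si

Assume 100 g: 45.51 g Cu, 34.37 g O, 20.12 g Si.
Moles — Cu: 45.51 / 63.55 = 0.7161 mol; O: 34.37 / 16.00 = 2.148 mol; Si: 20.12 / 28.09 = 0.7163 mol
Smallest is Cu at 0.7161 mol; normalising gives Cu 1.000, O 3.000, Si 1.000
Ratio ≈ 1:3:1, so the empirical formula is CuO3Si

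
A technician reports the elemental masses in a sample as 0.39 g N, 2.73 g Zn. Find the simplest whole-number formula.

n(N) = 0.39/14.01 = 0.02784, n(Zn) = 2.73/65.38 = 0.04176
Divide by the smallest (0.02784 mol N): N 1.000, Zn 1.500
Multiply by 2: N 2.00, Zn 3.00 → N2Zn3

N2Zn3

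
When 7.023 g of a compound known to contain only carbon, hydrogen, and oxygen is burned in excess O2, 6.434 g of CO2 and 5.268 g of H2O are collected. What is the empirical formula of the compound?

CH4O2

mol C = 6.434 / 44.01 = 0.1462; mass C = 0.1462 × 12.01 = 1.756 g
mol H = 2 × (5.268 / 18.02) = 0.5847; mass H = 0.5847 × 1.008 = 0.5894 g
mass O = 7.023 − (2.345) = 4.678 g → mol O = 0.2924
Smallest is C at 0.1462 mol; normalising gives C 1.000, H 3.999, O 2.000
≈ 1:4:2 → CH4O2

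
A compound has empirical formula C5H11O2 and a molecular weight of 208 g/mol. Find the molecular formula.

C10H22O4

Empirical-formula mass = 103.14 g/mol
n = 208 / 103.14 = 2.02 ≈ 2
Molecular formula = (C5H11O2)2 = C10H22O4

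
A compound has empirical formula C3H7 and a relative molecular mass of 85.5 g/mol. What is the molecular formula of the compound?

Empirical-formula mass = 43.09 g/mol
n = 85.5 / 43.09 = 1.98 ≈ 2
Molecular formula = (C3H7)2 = C6H14

C6H14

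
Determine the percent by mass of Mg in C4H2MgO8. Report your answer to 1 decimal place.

Molar mass = 4(12.01) + 2(1.008) + 1(24.31) + 8(16.00) = 202.366 g/mol
Mass of Mg per mole = 1 × 24.31 = 24.310 g
% Mg = 24.310 / 202.366 × 100 = 12.0%

12.0%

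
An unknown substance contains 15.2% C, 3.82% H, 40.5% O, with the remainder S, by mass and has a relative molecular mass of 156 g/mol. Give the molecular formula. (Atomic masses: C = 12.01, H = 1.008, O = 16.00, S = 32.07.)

C2H6O4S2

Assume 100 g: 15.2 g C, 3.82 g H, 40.5 g O, 40.48 g S.
Moles — C: 15.2 / 12.01 = 1.266 mol; H: 3.82 / 1.008 = 3.79 mol; O: 40.5 / 16.00 = 2.531 mol; S: 40.48 / 32.07 = 1.262 mol
Divide by the smallest (1.262 mol S): C 1.003, H 3.002, O 2.005, S 1.000
≈ 1:3:2:1 → CH3O2S
Empirical-formula mass = 79.10 g/mol
n = 156 / 79.10 = 1.97 ≈ 2
Molecular formula = (CH3O2S)×2 = C2H6O4S2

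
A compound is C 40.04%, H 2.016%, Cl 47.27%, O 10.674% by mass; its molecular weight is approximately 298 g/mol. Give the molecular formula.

Assume 100 g: 40.04 g C, 2.016 g H, 47.27 g Cl, 10.674 g O.
C: 40.04 g ÷ 12.01 g/mol = 3.334 mol
H: 2.016 g ÷ 1.008 g/mol = 2 mol
Cl: 47.27 g ÷ 35.45 g/mol = 1.333 mol
O: 10.674 g ÷ 16.00 g/mol = 0.6671 mol
Divide by the smallest (0.6671 mol O): C 4.997, H 2.998, Cl 1.999, O 1.000
→ C5H3Cl2O
Empirical-formula mass = 149.97 g/mol
n = 298 / 149.97 = 1.99 ≈ 2
Molecular formula = (C5H3Cl2O)×2 = C10H6Cl4O2

C10H6Cl4O2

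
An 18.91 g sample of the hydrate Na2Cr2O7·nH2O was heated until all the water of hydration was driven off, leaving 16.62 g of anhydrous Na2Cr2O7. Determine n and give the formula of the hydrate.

Mass of water lost = 18.91 − 16.62 = 2.29 g → 2.29 / 18.02 = 0.1271 mol H2O
Molar mass of Na2Cr2O7 = 261.98 g/mol → mol Na2Cr2O7 = 16.62 / 261.98 = 0.06344
n = 0.1271 / 0.06344 = 2.00 ≈ 2 → Na2Cr2O7·2H2O

Na2Cr2O7·2H2O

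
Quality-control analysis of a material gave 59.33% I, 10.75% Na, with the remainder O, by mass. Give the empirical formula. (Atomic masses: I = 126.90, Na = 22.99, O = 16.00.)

INaO4

Assume 100 g: 59.33 g I, 10.75 g Na, 29.92 g O.
n(I) = 59.33/126.90 = 0.4675, n(Na) = 10.75/22.99 = 0.4676, n(O) = 29.92/16.00 = 1.87
Ratios (÷ 0.4675): I 1.000, Na 1.000, O 4.000
≈ 1:1:4 → INaO4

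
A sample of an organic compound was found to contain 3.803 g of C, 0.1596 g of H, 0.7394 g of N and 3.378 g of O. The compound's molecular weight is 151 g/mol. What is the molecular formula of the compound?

Moles — C: 3.803 / 12.01 = 0.3167 mol; H: 0.1596 / 1.008 = 0.1583 mol; N: 0.7394 / 14.01 = 0.05278 mol; O: 3.378 / 16.00 = 0.2111 mol
Ratios (÷ 0.05278): C 6.000, H 3.000, N 1.000, O 4.000
Ratio ≈ 6:3:1:4, so the empirical formula is C6H3NO4
Empirical-formula mass = 153.09 g/mol
n = 151 / 153.09 = 0.99 ≈ 1
Molecular formula = empirical formula = C6H3NO4

C6H3NO4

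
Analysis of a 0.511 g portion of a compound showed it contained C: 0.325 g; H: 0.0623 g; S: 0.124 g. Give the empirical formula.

C7H16S

n(C) = 0.325/12.01 = 0.02706, n(H) = 0.0623/1.008 = 0.06181, n(S) = 0.124/32.07 = 0.003867
Ratios (÷ 0.003867): C 6.999, H 15.985, S 1.000
→ C7H16S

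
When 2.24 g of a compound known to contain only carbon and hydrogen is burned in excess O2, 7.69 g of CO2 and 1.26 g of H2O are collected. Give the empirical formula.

mol C = 7.69 / 44.01 = 0.1747; mass C = 0.1747 × 12.01 = 2.099 g
mol H = 2 × (1.26 / 18.02) = 0.1398; mass H = 0.1398 × 1.008 = 0.1410 g
Smallest is H at 0.1398 mol; normalising gives C 1.249, H 1.000
Scaling by 4: C 5.00, H 4.00 → C5H4

C5H4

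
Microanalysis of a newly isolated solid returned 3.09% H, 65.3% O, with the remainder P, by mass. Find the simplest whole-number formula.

Assume 100 g: 3.09 g H, 65.3 g O, 31.61 g P.
Moles — H: 3.09 / 1.008 = 3.065 mol; O: 65.3 / 16.00 = 4.081 mol; P: 31.61 / 30.97 = 1.021 mol
Ratios (÷ 1.021): H 3.003, O 3.999, P 1.000
Ratio ≈ 3:4:1, so the empirical formula is H3O4P

H3O4P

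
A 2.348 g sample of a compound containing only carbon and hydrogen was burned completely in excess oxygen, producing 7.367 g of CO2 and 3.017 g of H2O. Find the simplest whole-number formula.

CH2

mol C = 7.367 / 44.01 = 0.1674; mass C = 0.1674 × 12.01 = 2.010 g
mol H = 2 × (3.017 / 18.02) = 0.3349; mass H = 0.3349 × 1.008 = 0.3375 g
Ratios (÷ 0.1674): C 1.000, H 2.000
Ratio ≈ 1:2, so the empirical formula is CH2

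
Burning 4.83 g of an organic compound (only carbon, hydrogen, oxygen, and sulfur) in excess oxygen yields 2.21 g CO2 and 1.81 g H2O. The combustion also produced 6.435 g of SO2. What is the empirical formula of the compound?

CH4OS2

mol C = 2.21 / 44.01 = 0.05022; mass C = 0.05022 × 12.01 = 0.6031 g
mol H = 2 × (1.81 / 18.02) = 0.2009; mass H = 0.2009 × 1.008 = 0.2025 g
mol S = 6.435 / 64.07 = 0.1004; mass S = 3.221 g
mass O = 4.83 − (4.027) = 0.8034 g → mol O = 0.05021
Ratios (÷ 0.05021): C 1.000, H 4.001, O 1.000, S 2.000
Ratio ≈ 1:4:1:2, so the empirical formula is CH4OS2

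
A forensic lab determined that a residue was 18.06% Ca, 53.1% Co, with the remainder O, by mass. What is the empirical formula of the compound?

CaCo2O4

Assume 100 g: 18.06 g Ca, 53.1 g Co, 28.84 g O.
Moles — Ca: 18.06 / 40.08 = 0.4506 mol; Co: 53.1 / 58.93 = 0.9011 mol; O: 28.84 / 16.00 = 1.802 mol
Divide by the smallest (0.4506 mol Ca): Ca 1.000, Co 2.000, O 4.000
Ratio ≈ 1:2:4, so the empirical formula is CaCo2O4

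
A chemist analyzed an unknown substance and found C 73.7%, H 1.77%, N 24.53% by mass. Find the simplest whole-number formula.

C7H2N2

Assume 100 g: 73.7 g C, 1.77 g H, 24.53 g N.
Moles — C: 73.7 / 12.01 = 6.137 mol; H: 1.77 / 1.008 = 1.756 mol; N: 24.53 / 14.01 = 1.751 mol
Ratios (÷ 1.751): C 3.505, H 1.003, N 1.000
Scaling by 2: C 7.01, H 2.01, N 2.00 → C7H2N2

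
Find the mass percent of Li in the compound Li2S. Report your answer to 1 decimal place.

Molar mass = 2(6.94) + 1(32.07) = 45.950 g/mol
Mass of Li per mole = 2 × 6.94 = 13.880 g
% Li = 13.880 / 45.950 × 100 = 30.2%

30.2%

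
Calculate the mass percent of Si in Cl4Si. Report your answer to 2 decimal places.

Molar mass = 4(35.45) + 1(28.09) = 169.890 g/mol
Mass of Si per mole = 1 × 28.09 = 28.090 g
% Si = 28.090 / 169.890 × 100 = 16.53%

16.53%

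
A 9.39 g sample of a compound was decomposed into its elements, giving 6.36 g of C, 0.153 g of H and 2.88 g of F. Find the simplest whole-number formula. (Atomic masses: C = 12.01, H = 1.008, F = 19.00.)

C7H2F2

C: 6.36 g ÷ 12.01 g/mol = 0.5296 mol
H: 0.153 g ÷ 1.008 g/mol = 0.1518 mol
F: 2.88 g ÷ 19.00 g/mol = 0.1516 mol
Divide by the smallest (0.1516 mol F): C 3.494, H 1.001, F 1.000
Scaling by 2: C 6.99, H 2.00, F 2.00 → C7H2F2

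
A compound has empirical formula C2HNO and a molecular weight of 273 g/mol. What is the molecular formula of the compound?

Empirical-formula mass = 55.04 g/mol
n = 273 / 55.04 = 4.96 ≈ 5
Molecular formula = (C2HNO)5 = C10H5N5O5

C10H5N5O5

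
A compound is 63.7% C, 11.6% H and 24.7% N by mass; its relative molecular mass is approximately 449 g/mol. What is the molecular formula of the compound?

C24H52N8

Assume 100 g: 63.7 g C, 11.6 g H, 24.7 g N.
n(C) = 63.7/12.01 = 5.304, n(H) = 11.6/1.008 = 11.51, n(N) = 24.7/14.01 = 1.763
Smallest is N at 1.763 mol; normalising gives C 3.008, H 6.527, N 1.000
Scaling by 2: C 6.02, H 13.05, N 2.00 → C6H13N2
Empirical-formula mass = 113.18 g/mol
n = 449 / 113.18 = 3.97 ≈ 4
Molecular formula = (C6H13N2)×4 = C24H52N8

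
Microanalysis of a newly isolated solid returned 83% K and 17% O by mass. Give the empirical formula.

K2O

Assume 100 g: 83 g K, 17 g O.
K: 83 g ÷ 39.10 g/mol = 2.123 mol
O: 17 g ÷ 16.00 g/mol = 1.062 mol
Ratios (÷ 1.062): K 1.998, O 1.000
≈ 2:1 → K2O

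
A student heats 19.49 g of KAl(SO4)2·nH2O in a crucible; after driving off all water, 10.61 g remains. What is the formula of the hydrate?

KAl(SO4)2·12H2O

Mass of water lost = 19.49 − 10.61 = 8.88 g → 8.88 / 18.02 = 0.4928 mol H2O
Molar mass of KAl(SO4)2 = 258.22 g/mol → mol KAl(SO4)2 = 10.61 / 258.22 = 0.04109
n = 0.4928 / 0.04109 = 11.99 ≈ 12 → KAl(SO4)2·12H2O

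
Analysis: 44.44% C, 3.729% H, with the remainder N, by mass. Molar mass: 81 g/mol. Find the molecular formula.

Assume 100 g: 44.44 g C, 3.729 g H, 51.831 g N.
Moles — C: 44.44 / 12.01 = 3.7 mol; H: 3.729 / 1.008 = 3.699 mol; N: 51.831 / 14.01 = 3.7 mol
Divide by the smallest (3.699 mol H): C 1.000, H 1.000, N 1.000
Ratio ≈ 1:1:1, so the empirical formula is CHN
Empirical-formula mass = 27.03 g/mol
n = 81 / 27.03 = 3.00 ≈ 3
Molecular formula = (CHN)×3 = C3H3N3

C3H3N3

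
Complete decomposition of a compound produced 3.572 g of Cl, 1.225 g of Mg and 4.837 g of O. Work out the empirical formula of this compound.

n(Cl) = 3.572/35.45 = 0.1008, n(Mg) = 1.225/24.31 = 0.05039, n(O) = 4.837/16.00 = 0.3023
Ratios (÷ 0.05039): Cl 2.000, Mg 1.000, O 5.999
→ Cl2MgO6

Cl2MgO6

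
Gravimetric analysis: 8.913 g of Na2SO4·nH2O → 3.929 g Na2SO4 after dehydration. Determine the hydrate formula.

Na2SO4·10H2O

Mass of water lost = 8.913 − 3.929 = 4.984 g → 4.984 / 18.02 = 0.2766 mol H2O
Molar mass of Na2SO4 = 142.05 g/mol → mol Na2SO4 = 3.929 / 142.05 = 0.02766
n = 0.2766 / 0.02766 = 10.00 ≈ 10 → Na2SO4·10H2O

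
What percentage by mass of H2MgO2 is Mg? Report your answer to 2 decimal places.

41.68%

Molar mass = 2(1.008) + 1(24.31) + 2(16.00) = 58.326 g/mol
Mass of Mg per mole = 1 × 24.31 = 24.310 g
% Mg = 24.310 / 58.326 × 100 = 41.68%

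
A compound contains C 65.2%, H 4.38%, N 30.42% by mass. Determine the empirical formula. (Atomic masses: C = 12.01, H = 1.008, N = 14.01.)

Assume 100 g: 65.2 g C, 4.38 g H, 30.42 g N.
n(C) = 65.2/12.01 = 5.429, n(H) = 4.38/1.008 = 4.345, n(N) = 30.42/14.01 = 2.171
Ratios (÷ 2.171): C 2.500, H 2.001, N 1.000
Multiply by 2: C 5.00, H 4.00, N 2.00 → C5H4N2

C5H4N2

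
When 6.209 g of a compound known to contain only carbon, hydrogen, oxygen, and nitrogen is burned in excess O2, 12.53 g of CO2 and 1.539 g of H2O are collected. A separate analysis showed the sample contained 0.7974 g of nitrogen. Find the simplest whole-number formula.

mol C = 12.53 / 44.01 = 0.2847; mass C = 0.2847 × 12.01 = 3.419 g
mol H = 2 × (1.539 / 18.02) = 0.1708; mass H = 0.1708 × 1.008 = 0.1722 g
mol N = 0.7974 / 14.01 = 0.05692
mass O = 6.209 − (4.389) = 1.820 g → mol O = 0.1138
Divide by the smallest (0.05692 mol N): C 5.002, H 3.001, N 1.000, O 1.999
→ C5H3NO2

C5H3NO2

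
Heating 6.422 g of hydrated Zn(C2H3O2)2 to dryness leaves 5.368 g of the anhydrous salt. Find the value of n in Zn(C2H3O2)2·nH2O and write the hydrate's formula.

Zn(C2H3O2)2·2H2O

Mass of water lost = 6.422 − 5.368 = 1.054 g → 1.054 / 18.02 = 0.05849 mol H2O
Molar mass of Zn(C2H3O2)2 = 183.47 g/mol → mol Zn(C2H3O2)2 = 5.368 / 183.47 = 0.02926
n = 0.05849 / 0.02926 = 2.00 ≈ 2 → Zn(C2H3O2)2·2H2O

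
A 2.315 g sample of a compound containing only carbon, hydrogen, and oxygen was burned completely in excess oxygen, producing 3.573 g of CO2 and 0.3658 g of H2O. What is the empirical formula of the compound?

C2HO2

mol C = 3.573 / 44.01 = 0.08119; mass C = 0.08119 × 12.01 = 0.9750 g
mol H = 2 × (0.3658 / 18.02) = 0.04060; mass H = 0.04060 × 1.008 = 0.04092 g
mass O = 2.315 − (1.016) = 1.299 g → mol O = 0.08119
Ratios (÷ 0.0406): C 2.000, H 1.000, O 2.000
→ C2HO2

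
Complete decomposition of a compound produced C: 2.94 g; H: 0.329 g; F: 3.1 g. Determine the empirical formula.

C3H4F2

n(C) = 2.94/12.01 = 0.2448, n(H) = 0.329/1.008 = 0.3264, n(F) = 3.1/19.00 = 0.1632
Divide by the smallest (0.1632 mol F): C 1.500, H 2.000, F 1.000
Scaling by 2: C 3.00, H 4.00, F 2.00 → C3H4F2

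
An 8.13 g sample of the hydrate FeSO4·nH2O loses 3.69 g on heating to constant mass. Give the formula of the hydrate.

FeSO4·7H2O

Mass of anhydrous FeSO4 = 8.13 − 3.69 = 4.44 g
mol H2O = 3.69 / 18.02 = 0.2048
Molar mass of FeSO4 = 151.92 g/mol → mol FeSO4 = 4.44 / 151.92 = 0.02923
n = 0.2048 / 0.02923 = 7.01 ≈ 7 → FeSO4·7H2O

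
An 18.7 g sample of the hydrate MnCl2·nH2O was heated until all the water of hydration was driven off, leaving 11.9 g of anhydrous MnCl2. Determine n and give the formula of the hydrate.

Mass of water lost = 18.7 − 11.9 = 6.8 g → 6.8 / 18.02 = 0.3774 mol H2O
Molar mass of MnCl2 = 125.84 g/mol → mol MnCl2 = 11.9 / 125.84 = 0.09456
n = 0.3774 / 0.09456 = 3.99 ≈ 4 → MnCl2·4H2O

MnCl2·4H2O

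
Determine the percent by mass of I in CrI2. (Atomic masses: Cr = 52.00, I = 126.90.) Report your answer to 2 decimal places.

83.00%

Molar mass = 1(52.00) + 2(126.90) = 305.800 g/mol
Mass of I per mole = 2 × 126.90 = 253.800 g
% I = 253.800 / 305.800 × 100 = 83.00%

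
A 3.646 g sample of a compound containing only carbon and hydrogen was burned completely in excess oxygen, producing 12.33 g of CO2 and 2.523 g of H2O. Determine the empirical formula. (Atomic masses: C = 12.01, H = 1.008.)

mol C = 12.33 / 44.01 = 0.2802; mass C = 0.2802 × 12.01 = 3.365 g
mol H = 2 × (2.523 / 18.02) = 0.2800; mass H = 0.2800 × 1.008 = 0.2823 g
Divide by the smallest (0.28 mol H): C 1.001, H 1.000
→ CH

CH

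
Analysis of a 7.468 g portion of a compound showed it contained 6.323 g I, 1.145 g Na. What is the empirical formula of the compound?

INa

n(I) = 6.323/126.90 = 0.04983, n(Na) = 1.145/22.99 = 0.0498
Ratios (÷ 0.0498): I 1.000, Na 1.000
Ratio ≈ 1:1, so the empirical formula is INa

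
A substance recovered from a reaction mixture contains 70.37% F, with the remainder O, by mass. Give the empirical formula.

F2O

Assume 100 g: 70.37 g F, 29.63 g O.
F: 70.37 g ÷ 19.00 g/mol = 3.704 mol
O: 29.63 g ÷ 16.00 g/mol = 1.852 mol
Divide by the smallest (1.852 mol O): F 2.000, O 1.000
→ F2O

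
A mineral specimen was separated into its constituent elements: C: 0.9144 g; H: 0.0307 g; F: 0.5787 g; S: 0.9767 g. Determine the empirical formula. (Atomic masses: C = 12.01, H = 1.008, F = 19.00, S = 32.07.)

n(C) = 0.9144/12.01 = 0.07614, n(H) = 0.0307/1.008 = 0.03046, n(F) = 0.5787/19.00 = 0.03046, n(S) = 0.9767/32.07 = 0.03046
Divide by the smallest (0.03046 mol S): C 2.500, H 1.000, F 1.000, S 1.000
×2: C 5.00, H 2.00, F 2.00, S 2.00 → C5H2F2S2

C5H2F2S2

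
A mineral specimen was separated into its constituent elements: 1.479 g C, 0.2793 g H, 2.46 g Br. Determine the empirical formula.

n(C) = 1.479/12.01 = 0.1231, n(H) = 0.2793/1.008 = 0.2771, n(Br) = 2.46/79.90 = 0.03079
Smallest is Br at 0.03079 mol; normalising gives C 4.000, H 9.000, Br 1.000
→ C4H9Br

C4H9Br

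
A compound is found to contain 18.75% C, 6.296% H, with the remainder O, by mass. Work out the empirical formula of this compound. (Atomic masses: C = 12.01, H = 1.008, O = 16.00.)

CH4O3

Assume 100 g: 18.75 g C, 6.296 g H, 74.954 g O.
Moles — C: 18.75 / 12.01 = 1.561 mol; H: 6.296 / 1.008 = 6.246 mol; O: 74.954 / 16.00 = 4.685 mol
Divide by the smallest (1.561 mol C): C 1.000, H 4.001, O 3.001
≈ 1:4:3 → CH4O3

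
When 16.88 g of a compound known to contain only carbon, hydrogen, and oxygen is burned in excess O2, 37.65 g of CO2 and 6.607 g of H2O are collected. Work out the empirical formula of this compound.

C7H6O3

mol C = 37.65 / 44.01 = 0.8555; mass C = 0.8555 × 12.01 = 10.27 g
mol H = 2 × (6.607 / 18.02) = 0.7333; mass H = 0.7333 × 1.008 = 0.7392 g
mass O = 16.88 − (11.01) = 5.866 g → mol O = 0.3667
Divide by the smallest (0.3667 mol O): C 2.333, H 2.000, O 1.000
Multiply by 3: C 7.00, H 6.00, O 3.00 → C7H6O3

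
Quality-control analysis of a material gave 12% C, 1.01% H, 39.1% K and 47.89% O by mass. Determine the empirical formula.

Assume 100 g: 12 g C, 1.01 g H, 39.1 g K, 47.89 g O.
Moles — C: 12 / 12.01 = 0.9992 mol; H: 1.01 / 1.008 = 1.002 mol; K: 39.1 / 39.10 = 1 mol; O: 47.89 / 16.00 = 2.993 mol
Smallest is C at 0.9992 mol; normalising gives C 1.000, H 1.003, K 1.001, O 2.996
≈ 1:1:1:3 → CHKO3

CHKO3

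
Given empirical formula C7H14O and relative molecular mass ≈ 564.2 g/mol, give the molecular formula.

Empirical-formula mass = 114.18 g/mol
n = 564.2 / 114.18 = 4.94 ≈ 5
Molecular formula = (C7H14O)5 = C35H70O5

C35H70O5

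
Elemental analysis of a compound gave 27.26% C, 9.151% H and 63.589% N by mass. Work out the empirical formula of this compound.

Assume 100 g: 27.26 g C, 9.151 g H, 63.589 g N.
C: 27.26 g ÷ 12.01 g/mol = 2.27 mol
H: 9.151 g ÷ 1.008 g/mol = 9.078 mol
N: 63.589 g ÷ 14.01 g/mol = 4.539 mol
Ratios (÷ 2.27): C 1.000, H 4.000, N 2.000
≈ 1:4:2 → CH4N2

CH4N2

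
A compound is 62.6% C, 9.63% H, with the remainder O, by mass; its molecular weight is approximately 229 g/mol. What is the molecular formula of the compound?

C12H22O4

Assume 100 g: 62.6 g C, 9.63 g H, 27.77 g O.
C: 62.6 g ÷ 12.01 g/mol = 5.212 mol
H: 9.63 g ÷ 1.008 g/mol = 9.554 mol
O: 27.77 g ÷ 16.00 g/mol = 1.736 mol
Smallest is O at 1.736 mol; normalising gives C 3.003, H 5.504, O 1.000
Scaling by 2: C 6.01, H 11.01, O 2.00 → C6H11O2
Empirical-formula mass = 115.15 g/mol
n = 229 / 115.15 = 1.99 ≈ 2
Molecular formula = (C6H11O2)×2 = C12H22O4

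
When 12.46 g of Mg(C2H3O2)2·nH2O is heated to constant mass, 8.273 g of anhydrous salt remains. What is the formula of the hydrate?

Mg(C2H3O2)2·4H2O

Mass of water lost = 12.46 − 8.273 = 4.187 g → 4.187 / 18.02 = 0.2324 mol H2O
Molar mass of Mg(C2H3O2)2 = 142.40 g/mol → mol Mg(C2H3O2)2 = 8.273 / 142.40 = 0.0581
n = 0.2324 / 0.0581 = 4.00 ≈ 4 → Mg(C2H3O2)2·4H2O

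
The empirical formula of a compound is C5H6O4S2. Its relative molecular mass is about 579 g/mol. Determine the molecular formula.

C15H18O12S6

Empirical-formula mass = 194.24 g/mol
n = 579 / 194.24 = 2.98 ≈ 3
Molecular formula = (C5H6O4S2)3 = C15H18O12S6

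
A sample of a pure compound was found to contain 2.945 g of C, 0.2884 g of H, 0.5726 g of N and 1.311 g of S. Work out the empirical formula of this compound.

C: 2.945 g ÷ 12.01 g/mol = 0.2452 mol
H: 0.2884 g ÷ 1.008 g/mol = 0.2861 mol
N: 0.5726 g ÷ 14.01 g/mol = 0.04087 mol
S: 1.311 g ÷ 32.07 g/mol = 0.04088 mol
Ratios (÷ 0.04087): C 6.000, H 7.000, N 1.000, S 1.000
→ C6H7NS

C6H7NS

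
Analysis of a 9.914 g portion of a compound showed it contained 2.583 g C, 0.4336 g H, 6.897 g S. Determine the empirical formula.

CH2S

C: 2.583 g ÷ 12.01 g/mol = 0.2151 mol
H: 0.4336 g ÷ 1.008 g/mol = 0.4302 mol
S: 6.897 g ÷ 32.07 g/mol = 0.2151 mol
Smallest is S at 0.2151 mol; normalising gives C 1.000, H 2.000, S 1.000
→ CH2S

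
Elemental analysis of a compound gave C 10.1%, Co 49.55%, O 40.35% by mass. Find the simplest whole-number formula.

CCoO3

Assume 100 g: 10.1 g C, 49.55 g Co, 40.35 g O.
Moles — C: 10.1 / 12.01 = 0.841 mol; Co: 49.55 / 58.93 = 0.8408 mol; O: 40.35 / 16.00 = 2.522 mol
Divide by the smallest (0.8408 mol Co): C 1.000, Co 1.000, O 2.999
≈ 1:1:3 → CCoO3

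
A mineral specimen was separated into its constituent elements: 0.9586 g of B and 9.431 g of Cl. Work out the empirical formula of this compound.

n(B) = 0.9586/10.81 = 0.08868, n(Cl) = 9.431/35.45 = 0.266
Divide by the smallest (0.08868 mol B): B 1.000, Cl 3.000
Ratio ≈ 1:3, so the empirical formula is BCl3

BCl3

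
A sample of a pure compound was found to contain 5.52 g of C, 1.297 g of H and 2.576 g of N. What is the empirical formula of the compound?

Moles — C: 5.52 / 12.01 = 0.4596 mol; H: 1.297 / 1.008 = 1.287 mol; N: 2.576 / 14.01 = 0.1839 mol
Ratios (÷ 0.1839): C 2.500, H 6.998, N 1.000
×2: C 5.00, H 14.00, N 2.00 → C5H14N2

C5H14N2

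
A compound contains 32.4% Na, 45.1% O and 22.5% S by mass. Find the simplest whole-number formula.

Na2O4S

Assume 100 g: 32.4 g Na, 45.1 g O, 22.5 g S.
n(Na) = 32.4/22.99 = 1.409, n(O) = 45.1/16.00 = 2.819, n(S) = 22.5/32.07 = 0.7016
Ratios (÷ 0.7016): Na 2.009, O 4.018, S 1.000
≈ 2:4:1 → Na2O4S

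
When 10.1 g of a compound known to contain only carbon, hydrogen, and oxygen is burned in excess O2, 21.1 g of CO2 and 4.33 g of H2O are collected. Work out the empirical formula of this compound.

C2H2O

mol C = 21.1 / 44.01 = 0.4794; mass C = 0.4794 × 12.01 = 5.758 g
mol H = 2 × (4.33 / 18.02) = 0.4806; mass H = 0.4806 × 1.008 = 0.4844 g
mass O = 10.1 − (6.242) = 3.858 g → mol O = 0.2411
Smallest is O at 0.2411 mol; normalising gives C 1.989, H 1.993, O 1.000
→ C2H2O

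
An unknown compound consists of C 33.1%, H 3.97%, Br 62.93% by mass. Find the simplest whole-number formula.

C7H10Br2

Assume 100 g: 33.1 g C, 3.97 g H, 62.93 g Br.
C: 33.1 g ÷ 12.01 g/mol = 2.756 mol
H: 3.97 g ÷ 1.008 g/mol = 3.938 mol
Br: 62.93 g ÷ 79.90 g/mol = 0.7876 mol
Divide by the smallest (0.7876 mol Br): C 3.499, H 5.001, Br 1.000
Scaling by 2: C 7.00, H 10.00, Br 2.00 → C7H10Br2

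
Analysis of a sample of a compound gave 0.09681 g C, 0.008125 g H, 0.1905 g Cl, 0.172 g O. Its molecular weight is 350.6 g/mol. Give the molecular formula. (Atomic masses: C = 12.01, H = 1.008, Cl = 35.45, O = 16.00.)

C6H6Cl4O8

Moles — C: 0.09681 / 12.01 = 0.008061 mol; H: 0.008125 / 1.008 = 0.008061 mol; Cl: 0.1905 / 35.45 = 0.005374 mol; O: 0.172 / 16.00 = 0.01075 mol
Smallest is Cl at 0.005374 mol; normalising gives C 1.500, H 1.500, Cl 1.000, O 2.000
Scaling by 2: C 3.00, H 3.00, Cl 2.00, O 4.00 → C3H3Cl2O4
Empirical-formula mass = 173.95 g/mol
n = 350.6 / 173.95 = 2.02 ≈ 2
Molecular formula = (C3H3Cl2O4)×2 = C6H6Cl4O8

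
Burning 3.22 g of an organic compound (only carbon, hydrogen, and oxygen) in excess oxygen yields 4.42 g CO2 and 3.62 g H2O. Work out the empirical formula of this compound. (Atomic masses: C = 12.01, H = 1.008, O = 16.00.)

CH4O

mol C = 4.42 / 44.01 = 0.1004; mass C = 0.1004 × 12.01 = 1.206 g
mol H = 2 × (3.62 / 18.02) = 0.4018; mass H = 0.4018 × 1.008 = 0.4050 g
mass O = 3.22 − (1.611) = 1.609 g → mol O = 0.1006
Divide by the smallest (0.1004 mol C): C 1.000, H 4.000, O 1.001
Ratio ≈ 1:4:1, so the empirical formula is CH4O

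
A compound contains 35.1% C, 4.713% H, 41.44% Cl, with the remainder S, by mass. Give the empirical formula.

C5H8Cl2S

Assume 100 g: 35.1 g C, 4.713 g H, 41.44 g Cl, 18.747 g S.
n(C) = 35.1/12.01 = 2.923, n(H) = 4.713/1.008 = 4.676, n(Cl) = 41.44/35.45 = 1.169, n(S) = 18.747/32.07 = 0.5846
Ratios (÷ 0.5846): C 5.000, H 7.998, Cl 2.000, S 1.000
→ C5H8Cl2S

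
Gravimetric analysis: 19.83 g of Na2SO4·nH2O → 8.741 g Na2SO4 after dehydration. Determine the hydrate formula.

Na2SO4·10H2O

Mass of water lost = 19.83 − 8.741 = 11.09 g → 11.09 / 18.02 = 0.6154 mol H2O
Molar mass of Na2SO4 = 142.05 g/mol → mol Na2SO4 = 8.741 / 142.05 = 0.06153
n = 0.6154 / 0.06153 = 10.00 ≈ 10 → Na2SO4·10H2O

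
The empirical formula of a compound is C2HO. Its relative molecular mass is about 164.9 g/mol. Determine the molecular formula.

C8H4O4

Empirical-formula mass = 41.03 g/mol
n = 164.9 / 41.03 = 4.02 ≈ 4
Molecular formula = (C2HO)4 = C8H4O4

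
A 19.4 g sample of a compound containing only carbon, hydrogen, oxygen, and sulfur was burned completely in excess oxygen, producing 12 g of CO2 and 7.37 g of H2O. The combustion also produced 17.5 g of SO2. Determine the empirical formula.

C2H6O3S2

mol C = 12 / 44.01 = 0.2727; mass C = 0.2727 × 12.01 = 3.275 g
mol H = 2 × (7.37 / 18.02) = 0.8180; mass H = 0.8180 × 1.008 = 0.8245 g
mol S = 17.5 / 64.07 = 0.2731; mass S = 8.760 g
mass O = 19.4 − (12.86) = 6.541 g → mol O = 0.4088
Divide by the smallest (0.2727 mol C): C 1.000, H 3.000, O 1.499, S 1.002
Multiply by 2: C 2.00, H 6.00, O 3.00, S 2.00 → C2H6O3S2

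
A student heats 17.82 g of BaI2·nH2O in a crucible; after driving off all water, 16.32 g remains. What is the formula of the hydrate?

BaI2·2H2O

Mass of water lost = 17.82 − 16.32 = 1.5 g → 1.5 / 18.02 = 0.08324 mol H2O
Molar mass of BaI2 = 391.13 g/mol → mol BaI2 = 16.32 / 391.13 = 0.04173
n = 0.08324 / 0.04173 = 1.99 ≈ 2 → BaI2·2H2O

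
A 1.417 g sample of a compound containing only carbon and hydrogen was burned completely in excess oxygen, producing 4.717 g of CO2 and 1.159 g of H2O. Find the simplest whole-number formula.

mol C = 4.717 / 44.01 = 0.1072; mass C = 0.1072 × 12.01 = 1.287 g
mol H = 2 × (1.159 / 18.02) = 0.1286; mass H = 0.1286 × 1.008 = 0.1297 g
Divide by the smallest (0.1072 mol C): C 1.000, H 1.200
Scaling by 5: C 5.00, H 6.00 → C5H6

C5H6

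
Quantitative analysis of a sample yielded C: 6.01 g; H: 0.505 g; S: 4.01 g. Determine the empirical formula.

C4H4S

C: 6.01 g ÷ 12.01 g/mol = 0.5004 mol
H: 0.505 g ÷ 1.008 g/mol = 0.501 mol
S: 4.01 g ÷ 32.07 g/mol = 0.125 mol
Smallest is S at 0.125 mol; normalising gives C 4.002, H 4.007, S 1.000
→ C4H4S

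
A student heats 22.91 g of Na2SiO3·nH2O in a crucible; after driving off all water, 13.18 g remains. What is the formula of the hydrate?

Mass of water lost = 22.91 − 13.18 = 9.73 g → 9.73 / 18.02 = 0.54 mol H2O
Molar mass of Na2SiO3 = 122.07 g/mol → mol Na2SiO3 = 13.18 / 122.07 = 0.108
n = 0.54 / 0.108 = 5.00 ≈ 5 → Na2SiO3·5H2O

Na2SiO3·5H2O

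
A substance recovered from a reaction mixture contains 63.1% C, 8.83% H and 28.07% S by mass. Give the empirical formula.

C6H10S

Assume 100 g: 63.1 g C, 8.83 g H, 28.07 g S.
n(C) = 63.1/12.01 = 5.254, n(H) = 8.83/1.008 = 8.76, n(S) = 28.07/32.07 = 0.8753
Divide by the smallest (0.8753 mol S): C 6.003, H 10.008, S 1.000
→ C6H10S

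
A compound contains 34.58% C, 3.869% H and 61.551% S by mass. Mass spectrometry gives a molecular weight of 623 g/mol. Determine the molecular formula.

Assume 100 g: 34.58 g C, 3.869 g H, 61.551 g S.
Moles — C: 34.58 / 12.01 = 2.879 mol; H: 3.869 / 1.008 = 3.838 mol; S: 61.551 / 32.07 = 1.919 mol
Ratios (÷ 1.919): C 1.500, H 2.000, S 1.000
Scaling by 2: C 3.00, H 4.00, S 2.00 → C3H4S2
Empirical-formula mass = 104.20 g/mol
n = 623 / 104.20 = 5.98 ≈ 6
Molecular formula = (C3H4S2)×6 = C18H24S12

C18H24S12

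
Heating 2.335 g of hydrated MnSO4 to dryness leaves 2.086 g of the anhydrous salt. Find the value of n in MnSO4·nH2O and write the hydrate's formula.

Mass of water lost = 2.335 − 2.086 = 0.249 g → 0.249 / 18.02 = 0.01382 mol H2O
Molar mass of MnSO4 = 151.01 g/mol → mol MnSO4 = 2.086 / 151.01 = 0.01381
n = 0.01382 / 0.01381 = 1.00 ≈ 1 → MnSO4·H2O

MnSO4·H2O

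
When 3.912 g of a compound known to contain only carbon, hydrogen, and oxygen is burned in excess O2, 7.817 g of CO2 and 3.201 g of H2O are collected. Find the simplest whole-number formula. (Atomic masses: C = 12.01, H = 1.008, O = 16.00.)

C2H4O

mol C = 7.817 / 44.01 = 0.1776; mass C = 0.1776 × 12.01 = 2.133 g
mol H = 2 × (3.201 / 18.02) = 0.3553; mass H = 0.3553 × 1.008 = 0.3581 g
mass O = 3.912 − (2.491) = 1.421 g → mol O = 0.08879
Divide by the smallest (0.08879 mol O): C 2.000, H 4.001, O 1.000
≈ 2:4:1 → C2H4O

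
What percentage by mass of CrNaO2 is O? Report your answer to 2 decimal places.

Molar mass = 1(52.00) + 1(22.99) + 2(16.00) = 106.990 g/mol
Mass of O per mole = 2 × 16.00 = 32.000 g
% O = 32.000 / 106.990 × 100 = 29.91%

29.91%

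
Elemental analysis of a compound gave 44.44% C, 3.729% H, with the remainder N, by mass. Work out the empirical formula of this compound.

CHN

Assume 100 g: 44.44 g C, 3.729 g H, 51.831 g N.
C: 44.44 g ÷ 12.01 g/mol = 3.7 mol
H: 3.729 g ÷ 1.008 g/mol = 3.699 mol
N: 51.831 g ÷ 14.01 g/mol = 3.7 mol
Ratios (÷ 3.699): C 1.000, H 1.000, N 1.000
Ratio ≈ 1:1:1, so the empirical formula is CHN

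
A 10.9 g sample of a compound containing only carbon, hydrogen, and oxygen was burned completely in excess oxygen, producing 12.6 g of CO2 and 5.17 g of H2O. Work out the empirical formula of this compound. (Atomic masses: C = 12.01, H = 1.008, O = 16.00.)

C2H4O3

mol C = 12.6 / 44.01 = 0.2863; mass C = 0.2863 × 12.01 = 3.438 g
mol H = 2 × (5.17 / 18.02) = 0.5738; mass H = 0.5738 × 1.008 = 0.5784 g
mass O = 10.9 − (4.017) = 6.883 g → mol O = 0.4302
Smallest is C at 0.2863 mol; normalising gives C 1.000, H 2.004, O 1.503
Multiply by 2: C 2.00, H 4.01, O 3.01 → C2H4O3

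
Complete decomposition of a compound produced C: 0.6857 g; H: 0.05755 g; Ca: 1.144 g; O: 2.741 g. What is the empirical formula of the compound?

n(C) = 0.6857/12.01 = 0.05709, n(H) = 0.05755/1.008 = 0.05709, n(Ca) = 1.144/40.08 = 0.02854, n(O) = 2.741/16.00 = 0.1713
Smallest is Ca at 0.02854 mol; normalising gives C 2.000, H 2.000, Ca 1.000, O 6.002
→ C2H2CaO6

C2H2CaO6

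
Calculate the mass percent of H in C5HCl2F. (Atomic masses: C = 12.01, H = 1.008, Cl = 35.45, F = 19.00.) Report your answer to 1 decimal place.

0.7%

Molar mass = 5(12.01) + 1(1.008) + 2(35.45) + 1(19.00) = 150.958 g/mol
Mass of H per mole = 1 × 1.008 = 1.008 g
% H = 1.008 / 150.958 × 100 = 0.7%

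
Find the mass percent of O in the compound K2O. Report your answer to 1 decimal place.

17.0%

Molar mass = 2(39.10) + 1(16.00) = 94.200 g/mol
Mass of O per mole = 1 × 16.00 = 16.000 g
% O = 16.000 / 94.200 × 100 = 17.0%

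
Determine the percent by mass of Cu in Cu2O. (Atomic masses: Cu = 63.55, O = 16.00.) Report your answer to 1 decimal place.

88.8%

Molar mass = 2(63.55) + 1(16.00) = 143.100 g/mol
Mass of Cu per mole = 2 × 63.55 = 127.100 g
% Cu = 127.100 / 143.100 × 100 = 88.8%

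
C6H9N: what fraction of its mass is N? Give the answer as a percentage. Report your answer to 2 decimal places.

Molar mass = 6(12.01) + 9(1.008) + 1(14.01) = 95.142 g/mol
Mass of N per mole = 1 × 14.01 = 14.010 g
% N = 14.010 / 95.142 × 100 = 14.73%

14.73%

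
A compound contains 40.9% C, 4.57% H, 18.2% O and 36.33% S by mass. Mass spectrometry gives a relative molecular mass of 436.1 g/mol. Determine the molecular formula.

C15H20O5S5

Assume 100 g: 40.9 g C, 4.57 g H, 18.2 g O, 36.33 g S.
n(C) = 40.9/12.01 = 3.405, n(H) = 4.57/1.008 = 4.534, n(O) = 18.2/16.00 = 1.137, n(S) = 36.33/32.07 = 1.133
Divide by the smallest (1.133 mol S): C 3.006, H 4.002, O 1.004, S 1.000
Ratio ≈ 3:4:1:1, so the empirical formula is C3H4OS
Empirical-formula mass = 88.13 g/mol
n = 436.1 / 88.13 = 4.95 ≈ 5
Molecular formula = (C3H4OS)×5 = C15H20O5S5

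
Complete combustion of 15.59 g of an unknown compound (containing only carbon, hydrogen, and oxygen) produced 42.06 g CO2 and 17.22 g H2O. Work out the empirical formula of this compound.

C7H14O

mol C = 42.06 / 44.01 = 0.9557; mass C = 0.9557 × 12.01 = 11.48 g
mol H = 2 × (17.22 / 18.02) = 1.911; mass H = 1.911 × 1.008 = 1.926 g
mass O = 15.59 − (13.40) = 2.186 g → mol O = 0.1366
Smallest is O at 0.1366 mol; normalising gives C 6.996, H 13.991, O 1.000
Ratio ≈ 7:14:1, so the empirical formula is C7H14O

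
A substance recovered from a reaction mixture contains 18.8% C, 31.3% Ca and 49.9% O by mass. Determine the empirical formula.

Assume 100 g: 18.8 g C, 31.3 g Ca, 49.9 g O.
C: 18.8 g ÷ 12.01 g/mol = 1.565 mol
Ca: 31.3 g ÷ 40.08 g/mol = 0.7809 mol
O: 49.9 g ÷ 16.00 g/mol = 3.119 mol
Ratios (÷ 0.7809): C 2.004, Ca 1.000, O 3.994
Ratio ≈ 2:1:4, so the empirical formula is C2CaO4

C2CaO4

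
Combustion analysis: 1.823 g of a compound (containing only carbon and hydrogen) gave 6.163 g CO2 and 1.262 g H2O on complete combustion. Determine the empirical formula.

mol C = 6.163 / 44.01 = 0.1400; mass C = 0.1400 × 12.01 = 1.682 g
mol H = 2 × (1.262 / 18.02) = 0.1401; mass H = 0.1401 × 1.008 = 0.1412 g
Ratios (÷ 0.14): C 1.000, H 1.000
→ CH

CH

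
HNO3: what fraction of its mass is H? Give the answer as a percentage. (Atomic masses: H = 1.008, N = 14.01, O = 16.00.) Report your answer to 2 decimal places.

1.60%

Molar mass = 1(1.008) + 1(14.01) + 3(16.00) = 63.018 g/mol
Mass of H per mole = 1 × 1.008 = 1.008 g
% H = 1.008 / 63.018 × 100 = 1.60%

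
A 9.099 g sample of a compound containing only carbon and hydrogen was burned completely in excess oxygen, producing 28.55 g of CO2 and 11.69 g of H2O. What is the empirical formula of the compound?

CH2

mol C = 28.55 / 44.01 = 0.6487; mass C = 0.6487 × 12.01 = 7.791 g
mol H = 2 × (11.69 / 18.02) = 1.297; mass H = 1.297 × 1.008 = 1.308 g
Ratios (÷ 0.6487): C 1.000, H 2.000
Ratio ≈ 1:2, so the empirical formula is CH2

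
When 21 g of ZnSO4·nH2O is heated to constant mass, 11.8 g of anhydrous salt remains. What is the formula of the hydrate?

ZnSO4·7H2O

Mass of water lost = 21 − 11.8 = 9.2 g → 9.2 / 18.02 = 0.5105 mol H2O
Molar mass of ZnSO4 = 161.45 g/mol → mol ZnSO4 = 11.8 / 161.45 = 0.07309
n = 0.5105 / 0.07309 = 6.99 ≈ 7 → ZnSO4·7H2O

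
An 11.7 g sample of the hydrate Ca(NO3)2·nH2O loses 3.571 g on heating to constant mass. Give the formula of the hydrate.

Ca(NO3)2·4H2O

Mass of anhydrous Ca(NO3)2 = 11.7 − 3.571 = 8.129 g
mol H2O = 3.571 / 18.02 = 0.1982
Molar mass of Ca(NO3)2 = 164.10 g/mol → mol Ca(NO3)2 = 8.129 / 164.10 = 0.04954
n = 0.1982 / 0.04954 = 4.00 ≈ 4 → Ca(NO3)2·4H2O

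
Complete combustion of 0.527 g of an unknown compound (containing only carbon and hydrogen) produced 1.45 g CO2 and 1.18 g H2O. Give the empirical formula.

mol C = 1.45 / 44.01 = 0.03295; mass C = 0.03295 × 12.01 = 0.3957 g
mol H = 2 × (1.18 / 18.02) = 0.1310; mass H = 0.1310 × 1.008 = 0.1320 g
Smallest is C at 0.03295 mol; normalising gives C 1.000, H 3.975
→ CH4

CH4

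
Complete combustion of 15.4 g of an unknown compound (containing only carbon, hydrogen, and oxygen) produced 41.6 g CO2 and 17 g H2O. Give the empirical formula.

C7H14O

mol C = 41.6 / 44.01 = 0.9452; mass C = 0.9452 × 12.01 = 11.35 g
mol H = 2 × (17 / 18.02) = 1.887; mass H = 1.887 × 1.008 = 1.902 g
mass O = 15.4 − (13.25) = 2.146 g → mol O = 0.1341
Divide by the smallest (0.1341 mol O): C 7.048, H 14.069, O 1.000
≈ 7:14:1 → C7H14O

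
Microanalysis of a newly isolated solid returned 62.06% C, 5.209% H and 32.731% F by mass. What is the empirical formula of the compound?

C3H3F

Assume 100 g: 62.06 g C, 5.209 g H, 32.731 g F.
C: 62.06 g ÷ 12.01 g/mol = 5.167 mol
H: 5.209 g ÷ 1.008 g/mol = 5.168 mol
F: 32.731 g ÷ 19.00 g/mol = 1.723 mol
Divide by the smallest (1.723 mol F): C 3.000, H 3.000, F 1.000
Ratio ≈ 3:3:1, so the empirical formula is C3H3F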